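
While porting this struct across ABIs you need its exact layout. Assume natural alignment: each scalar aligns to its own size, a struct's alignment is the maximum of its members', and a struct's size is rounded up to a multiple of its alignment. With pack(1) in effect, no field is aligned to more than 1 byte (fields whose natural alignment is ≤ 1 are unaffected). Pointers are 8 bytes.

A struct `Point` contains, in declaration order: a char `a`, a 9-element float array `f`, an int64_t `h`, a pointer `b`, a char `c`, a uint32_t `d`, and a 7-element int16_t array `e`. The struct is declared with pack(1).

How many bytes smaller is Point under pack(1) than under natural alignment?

8

natural layout:
  a at 0 (size 1, align 1) → ends 1
  pad 3 to align 4 for f
  f at 4 (size 36, align 4) → ends 40
  h at 40 (size 8, align 8) → ends 48
  b at 48 (size 8, align 8) → ends 56
  c at 56 (size 1, align 1) → ends 57
  pad 3 to align 4 for d
  d at 60 (size 4, align 4) → ends 64
  e at 64 (size 14, align 2) → ends 78
  tail pad 2 to reach multiple of 8
  total 80 bytes, alignment 8
packed(1) layout:
  a at 0 (size 1, align 1) → ends 1
  f at 1 (size 36, align 1) → ends 37
  h at 37 (size 8, align 1) → ends 45
  b at 45 (size 8, align 1) → ends 53
  c at 53 (size 1, align 1) → ends 54
  d at 54 (size 4, align 1) → ends 58
  e at 58 (size 14, align 1) → ends 72
  total 72 bytes, alignment 1
80 − 72 = 8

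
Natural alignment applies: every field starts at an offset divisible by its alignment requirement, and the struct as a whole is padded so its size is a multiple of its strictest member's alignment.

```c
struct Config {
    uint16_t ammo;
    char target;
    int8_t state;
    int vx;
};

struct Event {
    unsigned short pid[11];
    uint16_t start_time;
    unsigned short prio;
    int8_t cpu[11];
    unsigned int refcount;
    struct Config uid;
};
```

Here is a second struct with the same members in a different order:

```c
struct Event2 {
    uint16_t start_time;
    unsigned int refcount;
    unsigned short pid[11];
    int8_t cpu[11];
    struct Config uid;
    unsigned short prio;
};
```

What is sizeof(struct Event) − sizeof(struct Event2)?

Config: ammo at 0 (size 2, align 2) → ends 2; target at 2 (size 1, align 1) → ends 3; state at 3 (size 1, align 1) → ends 4; vx at 4 (size 4, align 4) → ends 8; total 8 bytes, alignment 4
pid at 0 (size 22, align 2) → ends 22
start_time at 22 (size 2, align 2) → ends 24
prio at 24 (size 2, align 2) → ends 26
cpu at 26 (size 11, align 1) → ends 37
pad 3 to align 4 for refcount
refcount at 40 (size 4, align 4) → ends 44
uid at 44 (size 8, align 4) → ends 52
total 52 bytes, alignment 4
— Event2 —
start_time at 0 (size 2, align 2) → ends 2
pad 2 to align 4 for refcount
refcount at 4 (size 4, align 4) → ends 8
pid at 8 (size 22, align 2) → ends 30
cpu at 30 (size 11, align 1) → ends 41
pad 3 to align 4 for uid
uid at 44 (size 8, align 4) → ends 52
prio at 52 (size 2, align 2) → ends 54
tail pad 2 to reach multiple of 4
total 56 bytes, alignment 4
52 − 56 = -4

-4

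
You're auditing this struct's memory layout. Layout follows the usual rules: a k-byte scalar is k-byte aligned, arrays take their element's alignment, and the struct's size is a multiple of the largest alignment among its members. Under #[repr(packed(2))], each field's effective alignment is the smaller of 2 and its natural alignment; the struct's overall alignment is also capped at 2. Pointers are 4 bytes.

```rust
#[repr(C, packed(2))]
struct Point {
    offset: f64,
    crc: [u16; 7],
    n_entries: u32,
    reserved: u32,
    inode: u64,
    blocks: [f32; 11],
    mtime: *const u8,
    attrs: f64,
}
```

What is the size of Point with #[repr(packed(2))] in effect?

offset at 0 (size 8, align 2) → ends 8
crc at 8 (size 14, align 2) → ends 22
n_entries at 22 (size 4, align 2) → ends 26
reserved at 26 (size 4, align 2) → ends 30
inode at 30 (size 8, align 2) → ends 38
blocks at 38 (size 44, align 2) → ends 82
mtime at 82 (size 4, align 2) → ends 86
attrs at 86 (size 8, align 2) → ends 94
total 94 bytes, alignment 2

94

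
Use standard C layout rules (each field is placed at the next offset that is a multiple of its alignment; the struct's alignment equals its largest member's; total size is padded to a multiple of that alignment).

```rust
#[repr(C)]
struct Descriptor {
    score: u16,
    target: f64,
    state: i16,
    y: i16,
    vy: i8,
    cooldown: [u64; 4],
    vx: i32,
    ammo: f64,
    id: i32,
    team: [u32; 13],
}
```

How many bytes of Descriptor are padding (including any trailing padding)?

score at 0 (size 2, align 2) → ends 2
pad 6 to align 8 for target
target at 8 (size 8, align 8) → ends 16
state at 16 (size 2, align 2) → ends 18
y at 18 (size 2, align 2) → ends 20
vy at 20 (size 1, align 1) → ends 21
pad 3 to align 8 for cooldown
cooldown at 24 (size 32, align 8) → ends 56
vx at 56 (size 4, align 4) → ends 60
pad 4 to align 8 for ammo
ammo at 64 (size 8, align 8) → ends 72
id at 72 (size 4, align 4) → ends 76
team at 76 (size 52, align 4) → ends 128
total 128 bytes, alignment 8
data bytes 115, size 128 → padding 13

13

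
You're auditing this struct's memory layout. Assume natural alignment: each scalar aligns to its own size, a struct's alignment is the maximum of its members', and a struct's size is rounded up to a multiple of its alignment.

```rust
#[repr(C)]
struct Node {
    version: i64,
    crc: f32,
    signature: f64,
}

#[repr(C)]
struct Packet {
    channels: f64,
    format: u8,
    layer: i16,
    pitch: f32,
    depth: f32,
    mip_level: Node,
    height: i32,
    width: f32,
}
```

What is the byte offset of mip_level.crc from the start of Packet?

32

Node: @0: version [8B, align 8] → 8; @8: crc [4B, align 4] → 12; +4 pad (align 8); @16: signature [8B, align 8] → 24; size 24, align 8
@0: channels [8B, align 8] → 8
@8: format [1B, align 1] → 9
+1 pad (align 2)
@10: layer [2B, align 2] → 12
@12: pitch [4B, align 4] → 16
@16: depth [4B, align 4] → 20
+4 pad (align 8)
@24: mip_level [24B, align 8] → 48
within Node: crc at 8
24 + 8 = 32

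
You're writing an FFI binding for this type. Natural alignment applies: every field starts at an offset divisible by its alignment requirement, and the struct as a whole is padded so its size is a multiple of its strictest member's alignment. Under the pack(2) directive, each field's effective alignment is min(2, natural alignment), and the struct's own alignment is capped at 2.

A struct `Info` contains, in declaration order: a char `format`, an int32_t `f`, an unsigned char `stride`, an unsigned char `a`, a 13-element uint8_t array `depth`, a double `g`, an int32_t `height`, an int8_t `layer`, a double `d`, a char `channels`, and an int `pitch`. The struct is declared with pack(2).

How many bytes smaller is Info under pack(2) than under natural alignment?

natural layout:
  @0: format [1B, align 1] → 1
  +3 pad (align 4)
  @4: f [4B, align 4] → 8
  @8: stride [1B, align 1] → 9
  @9: a [1B, align 1] → 10
  @10: depth [13B, align 1] → 23
  +1 pad (align 8)
  @24: g [8B, align 8] → 32
  @32: height [4B, align 4] → 36
  @36: layer [1B, align 1] → 37
  +3 pad (align 8)
  @40: d [8B, align 8] → 48
  @48: channels [1B, align 1] → 49
  +3 pad (align 4)
  @52: pitch [4B, align 4] → 56
  size 56, align 8
packed(2) layout:
  @0: format [1B, align 1] → 1
  +1 pad (align 2)
  @2: f [4B, align 2] → 6
  @6: stride [1B, align 1] → 7
  @7: a [1B, align 1] → 8
  @8: depth [13B, align 1] → 21
  +1 pad (align 2)
  @22: g [8B, align 2] → 30
  @30: height [4B, align 2] → 34
  @34: layer [1B, align 1] → 35
  +1 pad (align 2)
  @36: d [8B, align 2] → 44
  @44: channels [1B, align 1] → 45
  +1 pad (align 2)
  @46: pitch [4B, align 2] → 50
  size 50, align 2
56 − 50 = 6

6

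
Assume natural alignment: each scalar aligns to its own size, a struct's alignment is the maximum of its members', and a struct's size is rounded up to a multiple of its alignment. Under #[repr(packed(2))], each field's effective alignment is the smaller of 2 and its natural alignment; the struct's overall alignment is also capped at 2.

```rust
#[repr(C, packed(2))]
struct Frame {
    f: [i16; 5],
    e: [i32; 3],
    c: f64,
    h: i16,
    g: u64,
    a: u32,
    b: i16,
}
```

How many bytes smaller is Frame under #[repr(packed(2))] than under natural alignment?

10

natural layout:
  0..10  f  (10B, 2-aligned)
  10..12  -- padding (2B)
  12..24  e  (12B, 4-aligned)
  24..32  c  (8B, 8-aligned)
  32..34  h  (2B, 2-aligned)
  34..40  -- padding (6B)
  40..48  g  (8B, 8-aligned)
  48..52  a  (4B, 4-aligned)
  52..54  b  (2B, 2-aligned)
  54..56  -- tail padding (2B)
  sizeof = 56, alignof = 8
packed(2) layout:
  0..10  f  (10B, 2-aligned)
  10..22  e  (12B, 2-aligned)
  22..30  c  (8B, 2-aligned)
  30..32  h  (2B, 2-aligned)
  32..40  g  (8B, 2-aligned)
  40..44  a  (4B, 2-aligned)
  44..46  b  (2B, 2-aligned)
  sizeof = 46, alignof = 2
56 − 46 = 10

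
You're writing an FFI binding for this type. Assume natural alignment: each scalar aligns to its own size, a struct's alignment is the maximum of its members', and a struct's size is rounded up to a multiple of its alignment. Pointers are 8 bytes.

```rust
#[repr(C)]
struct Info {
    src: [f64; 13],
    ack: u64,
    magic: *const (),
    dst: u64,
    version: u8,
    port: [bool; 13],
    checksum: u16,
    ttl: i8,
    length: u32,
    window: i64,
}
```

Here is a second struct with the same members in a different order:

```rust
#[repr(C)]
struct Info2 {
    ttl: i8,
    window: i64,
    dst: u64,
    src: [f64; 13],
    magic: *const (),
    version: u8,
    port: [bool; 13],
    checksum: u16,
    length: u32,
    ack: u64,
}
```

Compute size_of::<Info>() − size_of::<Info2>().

@0: src [104B, align 8] → 104
@104: ack [8B, align 8] → 112
@112: magic [8B, align 8] → 120
@120: dst [8B, align 8] → 128
@128: version [1B, align 1] → 129
@129: port [13B, align 1] → 142
@142: checksum [2B, align 2] → 144
@144: ttl [1B, align 1] → 145
+3 pad (align 4)
@148: length [4B, align 4] → 152
@152: window [8B, align 8] → 160
size 160, align 8
— Info2 —
@0: ttl [1B, align 1] → 1
+7 pad (align 8)
@8: window [8B, align 8] → 16
@16: dst [8B, align 8] → 24
@24: src [104B, align 8] → 128
@128: magic [8B, align 8] → 136
@136: version [1B, align 1] → 137
@137: port [13B, align 1] → 150
@150: checksum [2B, align 2] → 152
@152: length [4B, align 4] → 156
+4 pad (align 8)
@160: ack [8B, align 8] → 168
size 168, align 8
160 − 168 = -8

-8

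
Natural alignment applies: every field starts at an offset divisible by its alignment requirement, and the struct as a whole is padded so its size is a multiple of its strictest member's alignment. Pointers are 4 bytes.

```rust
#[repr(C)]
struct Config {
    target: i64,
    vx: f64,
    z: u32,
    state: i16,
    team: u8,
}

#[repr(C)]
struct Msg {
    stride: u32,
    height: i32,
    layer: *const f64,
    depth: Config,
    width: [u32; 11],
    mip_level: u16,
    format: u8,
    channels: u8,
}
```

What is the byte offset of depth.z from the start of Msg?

32

Config: target at 0 (size 8, align 8) → ends 8; vx at 8 (size 8, align 8) → ends 16; z at 16 (size 4, align 4) → ends 20; state at 20 (size 2, align 2) → ends 22; team at 22 (size 1, align 1) → ends 23; tail pad 1 to reach multiple of 8; total 24 bytes, alignment 8
stride at 0 (size 4, align 4) → ends 4
height at 4 (size 4, align 4) → ends 8
layer at 8 (size 4, align 4) → ends 12
pad 4 to align 8 for depth
depth at 16 (size 24, align 8) → ends 40
within Config: z at 16
16 + 16 = 32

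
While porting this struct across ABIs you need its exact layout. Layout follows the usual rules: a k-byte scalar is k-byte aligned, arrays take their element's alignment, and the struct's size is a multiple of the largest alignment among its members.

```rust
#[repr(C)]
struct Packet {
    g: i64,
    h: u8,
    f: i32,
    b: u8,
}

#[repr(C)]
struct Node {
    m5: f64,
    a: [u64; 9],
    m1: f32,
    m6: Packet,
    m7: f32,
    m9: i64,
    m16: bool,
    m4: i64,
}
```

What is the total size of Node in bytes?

144

Packet: 0..8  g  (8B, 8-aligned); 8..9  h  (1B, 1-aligned); 9..12  -- padding (3B); 12..16  f  (4B, 4-aligned); 16..17  b  (1B, 1-aligned); 17..24  -- tail padding (7B); sizeof = 24, alignof = 8
0..8  m5  (8B, 8-aligned)
8..80  a  (72B, 8-aligned)
80..84  m1  (4B, 4-aligned)
84..88  -- padding (4B)
88..112  m6  (24B, 8-aligned)
112..116  m7  (4B, 4-aligned)
116..120  -- padding (4B)
120..128  m9  (8B, 8-aligned)
128..129  m16  (1B, 1-aligned)
129..136  -- padding (7B)
136..144  m4  (8B, 8-aligned)
sizeof = 144, alignof = 8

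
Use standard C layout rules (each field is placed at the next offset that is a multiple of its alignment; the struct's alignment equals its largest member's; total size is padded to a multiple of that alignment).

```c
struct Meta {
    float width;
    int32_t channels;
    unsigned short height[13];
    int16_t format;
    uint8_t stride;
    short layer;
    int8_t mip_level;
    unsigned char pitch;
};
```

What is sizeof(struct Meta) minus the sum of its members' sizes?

3

width at 0 (size 4, align 4) → ends 4
channels at 4 (size 4, align 4) → ends 8
height at 8 (size 26, align 2) → ends 34
format at 34 (size 2, align 2) → ends 36
stride at 36 (size 1, align 1) → ends 37
pad 1 to align 2 for layer
layer at 38 (size 2, align 2) → ends 40
mip_level at 40 (size 1, align 1) → ends 41
pitch at 41 (size 1, align 1) → ends 42
tail pad 2 to reach multiple of 4
total 44 bytes, alignment 4
data bytes 41, size 44 → padding 3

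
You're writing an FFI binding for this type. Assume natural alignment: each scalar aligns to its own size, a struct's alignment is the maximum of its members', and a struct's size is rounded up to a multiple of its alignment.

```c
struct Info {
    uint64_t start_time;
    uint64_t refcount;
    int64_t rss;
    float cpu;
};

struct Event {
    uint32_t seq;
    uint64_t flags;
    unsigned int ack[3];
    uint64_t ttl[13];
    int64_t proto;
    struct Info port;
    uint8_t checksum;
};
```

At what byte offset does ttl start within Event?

Info: 0..8  start_time  (8B, 8-aligned); 8..16  refcount  (8B, 8-aligned); 16..24  rss  (8B, 8-aligned); 24..28  cpu  (4B, 4-aligned); 28..32  -- tail padding (4B); sizeof = 32, alignof = 8
0..4  seq  (4B, 4-aligned)
4..8  -- padding (4B)
8..16  flags  (8B, 8-aligned)
16..28  ack  (12B, 4-aligned)
28..32  -- padding (4B)
32..136  ttl  (104B, 8-aligned)

32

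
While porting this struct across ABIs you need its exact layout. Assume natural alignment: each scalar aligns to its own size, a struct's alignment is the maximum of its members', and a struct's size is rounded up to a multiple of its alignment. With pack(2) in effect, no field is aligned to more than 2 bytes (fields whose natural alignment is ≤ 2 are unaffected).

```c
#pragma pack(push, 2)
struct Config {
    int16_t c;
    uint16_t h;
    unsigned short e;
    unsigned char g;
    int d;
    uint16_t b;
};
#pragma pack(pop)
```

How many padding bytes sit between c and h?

0

@0: c [2B, align 2] → 2
@2: h [2B, align 2] → 4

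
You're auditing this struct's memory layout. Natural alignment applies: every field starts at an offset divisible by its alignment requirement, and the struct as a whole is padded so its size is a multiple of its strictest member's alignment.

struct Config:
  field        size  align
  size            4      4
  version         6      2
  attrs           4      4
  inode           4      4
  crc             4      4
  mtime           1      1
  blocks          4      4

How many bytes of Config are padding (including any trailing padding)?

5

0..4  size  (4B, 4-aligned)
4..10  version  (6B, 2-aligned)
10..12  -- padding (2B)
12..16  attrs  (4B, 4-aligned)
16..20  inode  (4B, 4-aligned)
20..24  crc  (4B, 4-aligned)
24..25  mtime  (1B, 1-aligned)
25..28  -- padding (3B)
28..32  blocks  (4B, 4-aligned)
sizeof = 32, alignof = 4
data bytes 27, size 32 → padding 5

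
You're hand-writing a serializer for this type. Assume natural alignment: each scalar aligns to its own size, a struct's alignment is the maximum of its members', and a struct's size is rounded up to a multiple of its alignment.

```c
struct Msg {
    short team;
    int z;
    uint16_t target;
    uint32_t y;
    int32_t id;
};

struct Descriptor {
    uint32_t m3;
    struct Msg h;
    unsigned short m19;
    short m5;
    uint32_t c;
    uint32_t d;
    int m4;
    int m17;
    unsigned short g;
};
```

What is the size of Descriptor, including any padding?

48 bytes

Msg: @0: team [2B, align 2] → 2; +2 pad (align 4); @4: z [4B, align 4] → 8; @8: target [2B, align 2] → 10; +2 pad (align 4); @12: y [4B, align 4] → 16; @16: id [4B, align 4] → 20; size 20, align 4
@0: m3 [4B, align 4] → 4
@4: h [20B, align 4] → 24
@24: m19 [2B, align 2] → 26
@26: m5 [2B, align 2] → 28
@28: c [4B, align 4] → 32
@32: d [4B, align 4] → 36
@36: m4 [4B, align 4] → 40
@40: m17 [4B, align 4] → 44
@44: g [2B, align 2] → 46
+2 tail pad (align 4)
size 48, align 4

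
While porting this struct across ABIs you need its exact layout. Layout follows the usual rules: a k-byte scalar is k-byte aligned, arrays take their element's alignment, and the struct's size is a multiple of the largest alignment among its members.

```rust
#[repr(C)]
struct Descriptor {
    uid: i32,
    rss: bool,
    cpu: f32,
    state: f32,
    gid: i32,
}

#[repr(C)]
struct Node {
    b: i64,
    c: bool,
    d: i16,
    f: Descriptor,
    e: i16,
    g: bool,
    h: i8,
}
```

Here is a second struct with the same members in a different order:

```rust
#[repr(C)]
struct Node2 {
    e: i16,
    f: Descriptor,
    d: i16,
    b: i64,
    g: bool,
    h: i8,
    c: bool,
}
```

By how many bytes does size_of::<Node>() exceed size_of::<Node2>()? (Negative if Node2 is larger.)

-8

Descriptor: @0: uid [4B, align 4] → 4; @4: rss [1B, align 1] → 5; +3 pad (align 4); @8: cpu [4B, align 4] → 12; @12: state [4B, align 4] → 16; @16: gid [4B, align 4] → 20; size 20, align 4
@0: b [8B, align 8] → 8
@8: c [1B, align 1] → 9
+1 pad (align 2)
@10: d [2B, align 2] → 12
@12: f [20B, align 4] → 32
@32: e [2B, align 2] → 34
@34: g [1B, align 1] → 35
@35: h [1B, align 1] → 36
+4 tail pad (align 8)
size 40, align 8
— Node2 —
@0: e [2B, align 2] → 2
+2 pad (align 4)
@4: f [20B, align 4] → 24
@24: d [2B, align 2] → 26
+6 pad (align 8)
@32: b [8B, align 8] → 40
@40: g [1B, align 1] → 41
@41: h [1B, align 1] → 42
@42: c [1B, align 1] → 43
+5 tail pad (align 8)
size 48, align 8
40 − 48 = -8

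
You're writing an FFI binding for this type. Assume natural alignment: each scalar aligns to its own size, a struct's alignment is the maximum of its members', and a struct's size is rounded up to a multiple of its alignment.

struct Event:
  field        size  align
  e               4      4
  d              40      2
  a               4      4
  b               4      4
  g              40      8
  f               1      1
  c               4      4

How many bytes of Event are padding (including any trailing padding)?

0..4  e  (4B, 4-aligned)
4..44  d  (40B, 2-aligned)
44..48  a  (4B, 4-aligned)
48..52  b  (4B, 4-aligned)
52..56  -- padding (4B)
56..96  g  (40B, 8-aligned)
96..97  f  (1B, 1-aligned)
97..100  -- padding (3B)
100..104  c  (4B, 4-aligned)
sizeof = 104, alignof = 8
data bytes 97, size 104 → padding 7

7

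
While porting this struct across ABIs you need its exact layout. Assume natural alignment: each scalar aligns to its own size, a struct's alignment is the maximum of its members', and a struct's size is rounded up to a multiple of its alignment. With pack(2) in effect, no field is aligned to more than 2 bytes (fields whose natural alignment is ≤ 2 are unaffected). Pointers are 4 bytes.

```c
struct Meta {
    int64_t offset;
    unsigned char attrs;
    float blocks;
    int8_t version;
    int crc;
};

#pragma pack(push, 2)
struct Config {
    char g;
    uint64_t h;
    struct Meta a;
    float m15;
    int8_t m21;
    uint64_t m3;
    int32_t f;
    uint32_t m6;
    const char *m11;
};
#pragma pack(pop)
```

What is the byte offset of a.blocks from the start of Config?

22

Meta: 0..8  offset  (8B, 8-aligned); 8..9  attrs  (1B, 1-aligned); 9..12  -- padding (3B); 12..16  blocks  (4B, 4-aligned); 16..17  version  (1B, 1-aligned); 17..20  -- padding (3B); 20..24  crc  (4B, 4-aligned); sizeof = 24, alignof = 8
0..1  g  (1B, 1-aligned)
1..2  -- padding (1B)
2..10  h  (8B, 2-aligned)
10..34  a  (24B, 2-aligned)
within Meta: blocks at 12
10 + 12 = 22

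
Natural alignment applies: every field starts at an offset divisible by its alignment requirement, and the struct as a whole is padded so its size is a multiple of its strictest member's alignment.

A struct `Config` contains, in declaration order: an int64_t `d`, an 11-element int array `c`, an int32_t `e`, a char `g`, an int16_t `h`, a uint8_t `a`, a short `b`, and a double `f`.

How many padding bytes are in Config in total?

2

@0: d [8B, align 8] → 8
@8: c [44B, align 4] → 52
@52: e [4B, align 4] → 56
@56: g [1B, align 1] → 57
+1 pad (align 2)
@58: h [2B, align 2] → 60
@60: a [1B, align 1] → 61
+1 pad (align 2)
@62: b [2B, align 2] → 64
@64: f [8B, align 8] → 72
size 72, align 8
data bytes 70, size 72 → padding 2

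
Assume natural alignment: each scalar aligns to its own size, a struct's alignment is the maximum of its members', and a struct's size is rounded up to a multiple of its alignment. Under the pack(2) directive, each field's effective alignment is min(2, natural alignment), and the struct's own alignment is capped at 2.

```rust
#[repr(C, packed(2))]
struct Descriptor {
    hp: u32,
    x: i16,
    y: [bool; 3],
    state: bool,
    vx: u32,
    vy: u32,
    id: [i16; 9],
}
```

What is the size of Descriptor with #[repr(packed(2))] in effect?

@0: hp [4B, align 2] → 4
@4: x [2B, align 2] → 6
@6: y [3B, align 1] → 9
@9: state [1B, align 1] → 10
@10: vx [4B, align 2] → 14
@14: vy [4B, align 2] → 18
@18: id [18B, align 2] → 36
size 36, align 2

36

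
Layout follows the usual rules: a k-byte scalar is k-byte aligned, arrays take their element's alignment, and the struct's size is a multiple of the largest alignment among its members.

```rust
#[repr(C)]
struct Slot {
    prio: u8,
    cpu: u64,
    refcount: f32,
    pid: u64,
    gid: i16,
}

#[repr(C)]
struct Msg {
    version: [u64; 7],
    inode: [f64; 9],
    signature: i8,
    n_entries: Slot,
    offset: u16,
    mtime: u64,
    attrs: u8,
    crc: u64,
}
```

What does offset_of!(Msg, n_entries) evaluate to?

136

Slot: prio at 0 (size 1, align 1) → ends 1; pad 7 to align 8 for cpu; cpu at 8 (size 8, align 8) → ends 16; refcount at 16 (size 4, align 4) → ends 20; pad 4 to align 8 for pid; pid at 24 (size 8, align 8) → ends 32; gid at 32 (size 2, align 2) → ends 34; tail pad 6 to reach multiple of 8; total 40 bytes, alignment 8
version at 0 (size 56, align 8) → ends 56
inode at 56 (size 72, align 8) → ends 128
signature at 128 (size 1, align 1) → ends 129
pad 7 to align 8 for n_entries
n_entries at 136 (size 40, align 8) → ends 176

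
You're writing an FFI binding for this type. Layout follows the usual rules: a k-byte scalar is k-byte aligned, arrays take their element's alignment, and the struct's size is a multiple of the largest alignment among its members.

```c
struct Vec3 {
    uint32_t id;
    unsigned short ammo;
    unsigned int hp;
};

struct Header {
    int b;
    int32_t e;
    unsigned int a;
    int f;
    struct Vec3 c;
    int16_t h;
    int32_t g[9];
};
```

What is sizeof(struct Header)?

68

Vec3: @0: id [4B, align 4] → 4; @4: ammo [2B, align 2] → 6; +2 pad (align 4); @8: hp [4B, align 4] → 12; size 12, align 4
@0: b [4B, align 4] → 4
@4: e [4B, align 4] → 8
@8: a [4B, align 4] → 12
@12: f [4B, align 4] → 16
@16: c [12B, align 4] → 28
@28: h [2B, align 2] → 30
+2 pad (align 4)
@32: g [36B, align 4] → 68
size 68, align 4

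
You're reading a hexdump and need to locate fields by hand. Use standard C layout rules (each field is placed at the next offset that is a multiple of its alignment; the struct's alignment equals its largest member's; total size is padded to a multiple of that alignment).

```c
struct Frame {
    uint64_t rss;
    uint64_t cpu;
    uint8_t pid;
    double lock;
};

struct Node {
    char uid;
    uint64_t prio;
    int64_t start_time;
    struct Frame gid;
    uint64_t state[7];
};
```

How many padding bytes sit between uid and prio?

7

Frame: 0..8  rss  (8B, 8-aligned); 8..16  cpu  (8B, 8-aligned); 16..17  pid  (1B, 1-aligned); 17..24  -- padding (7B); 24..32  lock  (8B, 8-aligned); sizeof = 32, alignof = 8
0..1  uid  (1B, 1-aligned)
1..8  -- padding (7B)
8..16  prio  (8B, 8-aligned)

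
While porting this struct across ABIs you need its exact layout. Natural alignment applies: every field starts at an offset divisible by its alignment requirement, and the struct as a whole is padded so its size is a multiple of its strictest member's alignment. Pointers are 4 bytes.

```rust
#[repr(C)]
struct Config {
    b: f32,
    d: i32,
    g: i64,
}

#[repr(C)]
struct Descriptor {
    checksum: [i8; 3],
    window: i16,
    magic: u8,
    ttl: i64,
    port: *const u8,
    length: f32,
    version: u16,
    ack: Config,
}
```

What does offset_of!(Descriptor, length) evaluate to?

Config: @0: b [4B, align 4] → 4; @4: d [4B, align 4] → 8; @8: g [8B, align 8] → 16; size 16, align 8
@0: checksum [3B, align 1] → 3
+1 pad (align 2)
@4: window [2B, align 2] → 6
@6: magic [1B, align 1] → 7
+1 pad (align 8)
@8: ttl [8B, align 8] → 16
@16: port [4B, align 4] → 20
@20: length [4B, align 4] → 24

20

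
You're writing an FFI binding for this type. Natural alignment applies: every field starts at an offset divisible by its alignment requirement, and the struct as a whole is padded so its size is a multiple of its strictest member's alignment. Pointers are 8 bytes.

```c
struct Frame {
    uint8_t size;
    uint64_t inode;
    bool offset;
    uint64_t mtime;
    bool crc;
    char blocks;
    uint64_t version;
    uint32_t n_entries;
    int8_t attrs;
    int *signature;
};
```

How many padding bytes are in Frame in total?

0..1  size  (1B, 1-aligned)
1..8  -- padding (7B)
8..16  inode  (8B, 8-aligned)
16..17  offset  (1B, 1-aligned)
17..24  -- padding (7B)
24..32  mtime  (8B, 8-aligned)
32..33  crc  (1B, 1-aligned)
33..34  blocks  (1B, 1-aligned)
34..40  -- padding (6B)
40..48  version  (8B, 8-aligned)
48..52  n_entries  (4B, 4-aligned)
52..53  attrs  (1B, 1-aligned)
53..56  -- padding (3B)
56..64  signature  (8B, 8-aligned)
sizeof = 64, alignof = 8
data bytes 41, size 64 → padding 23

23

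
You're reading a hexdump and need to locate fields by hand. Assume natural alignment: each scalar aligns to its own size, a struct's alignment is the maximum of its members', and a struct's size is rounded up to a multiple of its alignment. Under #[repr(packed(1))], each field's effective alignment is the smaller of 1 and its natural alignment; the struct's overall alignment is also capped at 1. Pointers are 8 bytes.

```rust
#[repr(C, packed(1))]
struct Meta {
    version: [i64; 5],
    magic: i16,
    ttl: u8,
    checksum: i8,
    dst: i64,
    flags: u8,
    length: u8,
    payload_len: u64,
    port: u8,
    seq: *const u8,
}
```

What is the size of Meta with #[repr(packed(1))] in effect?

version at 0 (size 40, align 1) → ends 40
magic at 40 (size 2, align 1) → ends 42
ttl at 42 (size 1, align 1) → ends 43
checksum at 43 (size 1, align 1) → ends 44
dst at 44 (size 8, align 1) → ends 52
flags at 52 (size 1, align 1) → ends 53
length at 53 (size 1, align 1) → ends 54
payload_len at 54 (size 8, align 1) → ends 62
port at 62 (size 1, align 1) → ends 63
seq at 63 (size 8, align 1) → ends 71
total 71 bytes, alignment 1

71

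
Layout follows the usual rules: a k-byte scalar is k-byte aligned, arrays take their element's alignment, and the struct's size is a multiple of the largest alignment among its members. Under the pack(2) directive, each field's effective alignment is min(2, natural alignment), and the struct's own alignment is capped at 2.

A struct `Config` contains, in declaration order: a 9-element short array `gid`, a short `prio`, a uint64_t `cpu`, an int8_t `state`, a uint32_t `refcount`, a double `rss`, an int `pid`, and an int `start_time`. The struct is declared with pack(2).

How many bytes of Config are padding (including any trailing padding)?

1

@0: gid [18B, align 2] → 18
@18: prio [2B, align 2] → 20
@20: cpu [8B, align 2] → 28
@28: state [1B, align 1] → 29
+1 pad (align 2)
@30: refcount [4B, align 2] → 34
@34: rss [8B, align 2] → 42
@42: pid [4B, align 2] → 46
@46: start_time [4B, align 2] → 50
size 50, align 2
data bytes 49, size 50 → padding 1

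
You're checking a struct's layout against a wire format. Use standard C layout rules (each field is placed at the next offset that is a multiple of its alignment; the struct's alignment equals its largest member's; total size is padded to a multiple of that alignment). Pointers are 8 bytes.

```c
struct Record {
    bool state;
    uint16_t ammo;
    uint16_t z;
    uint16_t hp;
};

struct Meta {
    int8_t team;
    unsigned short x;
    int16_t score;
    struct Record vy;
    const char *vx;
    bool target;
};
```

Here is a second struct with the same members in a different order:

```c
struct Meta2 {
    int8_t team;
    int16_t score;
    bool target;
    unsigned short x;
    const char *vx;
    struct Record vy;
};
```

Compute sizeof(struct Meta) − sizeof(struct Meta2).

8

Record: @0: state [1B, align 1] → 1; +1 pad (align 2); @2: ammo [2B, align 2] → 4; @4: z [2B, align 2] → 6; @6: hp [2B, align 2] → 8; size 8, align 2
@0: team [1B, align 1] → 1
+1 pad (align 2)
@2: x [2B, align 2] → 4
@4: score [2B, align 2] → 6
@6: vy [8B, align 2] → 14
+2 pad (align 8)
@16: vx [8B, align 8] → 24
@24: target [1B, align 1] → 25
+7 tail pad (align 8)
size 32, align 8
— Meta2 —
@0: team [1B, align 1] → 1
+1 pad (align 2)
@2: score [2B, align 2] → 4
@4: target [1B, align 1] → 5
+1 pad (align 2)
@6: x [2B, align 2] → 8
@8: vx [8B, align 8] → 16
@16: vy [8B, align 2] → 24
size 24, align 8
32 − 24 = 8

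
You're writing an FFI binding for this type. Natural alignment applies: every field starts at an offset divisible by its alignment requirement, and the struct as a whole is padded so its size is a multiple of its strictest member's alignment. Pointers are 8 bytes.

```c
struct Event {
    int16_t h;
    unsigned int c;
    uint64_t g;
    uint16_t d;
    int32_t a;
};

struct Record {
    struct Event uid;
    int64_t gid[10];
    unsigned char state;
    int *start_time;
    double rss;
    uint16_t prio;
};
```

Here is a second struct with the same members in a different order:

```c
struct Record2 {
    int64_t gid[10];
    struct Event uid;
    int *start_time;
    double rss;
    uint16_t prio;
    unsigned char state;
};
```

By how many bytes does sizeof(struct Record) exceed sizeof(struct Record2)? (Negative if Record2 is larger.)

Event: h at 0 (size 2, align 2) → ends 2; pad 2 to align 4 for c; c at 4 (size 4, align 4) → ends 8; g at 8 (size 8, align 8) → ends 16; d at 16 (size 2, align 2) → ends 18; pad 2 to align 4 for a; a at 20 (size 4, align 4) → ends 24; total 24 bytes, alignment 8
uid at 0 (size 24, align 8) → ends 24
gid at 24 (size 80, align 8) → ends 104
state at 104 (size 1, align 1) → ends 105
pad 7 to align 8 for start_time
start_time at 112 (size 8, align 8) → ends 120
rss at 120 (size 8, align 8) → ends 128
prio at 128 (size 2, align 2) → ends 130
tail pad 6 to reach multiple of 8
total 136 bytes, alignment 8
— Record2 —
gid at 0 (size 80, align 8) → ends 80
uid at 80 (size 24, align 8) → ends 104
start_time at 104 (size 8, align 8) → ends 112
rss at 112 (size 8, align 8) → ends 120
prio at 120 (size 2, align 2) → ends 122
state at 122 (size 1, align 1) → ends 123
tail pad 5 to reach multiple of 8
total 128 bytes, alignment 8
136 − 128 = 8

8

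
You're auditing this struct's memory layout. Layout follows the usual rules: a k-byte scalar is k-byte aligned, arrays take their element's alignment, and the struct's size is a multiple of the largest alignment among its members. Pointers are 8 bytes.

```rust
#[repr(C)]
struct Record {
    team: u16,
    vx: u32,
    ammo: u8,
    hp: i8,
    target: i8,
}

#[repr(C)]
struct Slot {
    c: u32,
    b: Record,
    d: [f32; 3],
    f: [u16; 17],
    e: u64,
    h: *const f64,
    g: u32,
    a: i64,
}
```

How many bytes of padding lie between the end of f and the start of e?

Record: @0: team [2B, align 2] → 2; +2 pad (align 4); @4: vx [4B, align 4] → 8; @8: ammo [1B, align 1] → 9; @9: hp [1B, align 1] → 10; @10: target [1B, align 1] → 11; +1 tail pad (align 4); size 12, align 4
@0: c [4B, align 4] → 4
@4: b [12B, align 4] → 16
@16: d [12B, align 4] → 28
@28: f [34B, align 2] → 62
+2 pad (align 8)
@64: e [8B, align 8] → 72

2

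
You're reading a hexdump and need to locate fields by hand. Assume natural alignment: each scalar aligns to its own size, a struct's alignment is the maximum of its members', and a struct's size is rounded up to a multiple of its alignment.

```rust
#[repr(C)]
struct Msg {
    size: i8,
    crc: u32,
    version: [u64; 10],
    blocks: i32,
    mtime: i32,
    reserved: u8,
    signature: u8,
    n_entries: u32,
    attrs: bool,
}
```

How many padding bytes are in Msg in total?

12

0..1  size  (1B, 1-aligned)
1..4  -- padding (3B)
4..8  crc  (4B, 4-aligned)
8..88  version  (80B, 8-aligned)
88..92  blocks  (4B, 4-aligned)
92..96  mtime  (4B, 4-aligned)
96..97  reserved  (1B, 1-aligned)
97..98  signature  (1B, 1-aligned)
98..100  -- padding (2B)
100..104  n_entries  (4B, 4-aligned)
104..105  attrs  (1B, 1-aligned)
105..112  -- tail padding (7B)
sizeof = 112, alignof = 8
data bytes 100, size 112 → padding 12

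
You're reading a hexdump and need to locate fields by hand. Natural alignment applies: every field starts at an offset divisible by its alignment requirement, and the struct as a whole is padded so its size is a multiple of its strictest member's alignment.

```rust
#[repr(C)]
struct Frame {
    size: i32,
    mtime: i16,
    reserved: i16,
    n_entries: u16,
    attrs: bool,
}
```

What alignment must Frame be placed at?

4

member alignments: size=4, mtime=2, reserved=2, n_entries=2, attrs=1
max = 4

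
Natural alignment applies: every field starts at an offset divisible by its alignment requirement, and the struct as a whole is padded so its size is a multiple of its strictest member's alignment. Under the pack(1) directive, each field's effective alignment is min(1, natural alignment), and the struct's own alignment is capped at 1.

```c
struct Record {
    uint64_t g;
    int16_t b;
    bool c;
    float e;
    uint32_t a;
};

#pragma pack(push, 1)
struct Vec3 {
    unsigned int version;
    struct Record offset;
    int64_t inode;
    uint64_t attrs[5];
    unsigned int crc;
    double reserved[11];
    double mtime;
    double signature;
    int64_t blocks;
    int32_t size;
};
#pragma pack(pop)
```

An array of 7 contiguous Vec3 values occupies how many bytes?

1372

Record: g at 0 (size 8, align 8) → ends 8; b at 8 (size 2, align 2) → ends 10; c at 10 (size 1, align 1) → ends 11; pad 1 to align 4 for e; e at 12 (size 4, align 4) → ends 16; a at 16 (size 4, align 4) → ends 20; tail pad 4 to reach multiple of 8; total 24 bytes, alignment 8
version at 0 (size 4, align 1) → ends 4
offset at 4 (size 24, align 1) → ends 28
inode at 28 (size 8, align 1) → ends 36
attrs at 36 (size 40, align 1) → ends 76
crc at 76 (size 4, align 1) → ends 80
reserved at 80 (size 88, align 1) → ends 168
mtime at 168 (size 8, align 1) → ends 176
signature at 176 (size 8, align 1) → ends 184
blocks at 184 (size 8, align 1) → ends 192
size at 192 (size 4, align 1) → ends 196
total 196 bytes, alignment 1
array of 7: 7 × 196 = 1372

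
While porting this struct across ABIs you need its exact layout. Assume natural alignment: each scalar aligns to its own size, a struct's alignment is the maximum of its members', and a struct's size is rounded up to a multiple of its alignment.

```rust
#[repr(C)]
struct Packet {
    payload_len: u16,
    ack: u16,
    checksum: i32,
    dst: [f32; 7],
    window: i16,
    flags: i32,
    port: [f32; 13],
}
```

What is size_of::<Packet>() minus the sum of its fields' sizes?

payload_len at 0 (size 2, align 2) → ends 2
ack at 2 (size 2, align 2) → ends 4
checksum at 4 (size 4, align 4) → ends 8
dst at 8 (size 28, align 4) → ends 36
window at 36 (size 2, align 2) → ends 38
pad 2 to align 4 for flags
flags at 40 (size 4, align 4) → ends 44
port at 44 (size 52, align 4) → ends 96
total 96 bytes, alignment 4
data bytes 94, size 96 → padding 2

2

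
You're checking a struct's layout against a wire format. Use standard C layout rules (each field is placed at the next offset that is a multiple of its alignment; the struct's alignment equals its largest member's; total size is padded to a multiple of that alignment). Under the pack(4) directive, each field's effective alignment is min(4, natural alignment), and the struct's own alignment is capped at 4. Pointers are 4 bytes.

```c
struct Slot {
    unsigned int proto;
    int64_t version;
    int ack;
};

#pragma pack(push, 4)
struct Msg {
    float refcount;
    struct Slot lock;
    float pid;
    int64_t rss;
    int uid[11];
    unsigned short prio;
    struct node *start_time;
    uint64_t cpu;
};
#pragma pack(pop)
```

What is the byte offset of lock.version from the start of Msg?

12

Slot: proto at 0 (size 4, align 4) → ends 4; pad 4 to align 8 for version; version at 8 (size 8, align 8) → ends 16; ack at 16 (size 4, align 4) → ends 20; tail pad 4 to reach multiple of 8; total 24 bytes, alignment 8
refcount at 0 (size 4, align 4) → ends 4
lock at 4 (size 24, align 4) → ends 28
within Slot: version at 8
4 + 8 = 12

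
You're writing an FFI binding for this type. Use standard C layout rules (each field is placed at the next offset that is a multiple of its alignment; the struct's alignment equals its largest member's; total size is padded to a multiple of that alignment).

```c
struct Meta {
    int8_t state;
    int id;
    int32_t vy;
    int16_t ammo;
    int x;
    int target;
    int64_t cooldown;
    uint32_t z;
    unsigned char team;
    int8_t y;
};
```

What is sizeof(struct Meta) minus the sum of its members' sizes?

7

state at 0 (size 1, align 1) → ends 1
pad 3 to align 4 for id
id at 4 (size 4, align 4) → ends 8
vy at 8 (size 4, align 4) → ends 12
ammo at 12 (size 2, align 2) → ends 14
pad 2 to align 4 for x
x at 16 (size 4, align 4) → ends 20
target at 20 (size 4, align 4) → ends 24
cooldown at 24 (size 8, align 8) → ends 32
z at 32 (size 4, align 4) → ends 36
team at 36 (size 1, align 1) → ends 37
y at 37 (size 1, align 1) → ends 38
tail pad 2 to reach multiple of 8
total 40 bytes, alignment 8
data bytes 33, size 40 → padding 7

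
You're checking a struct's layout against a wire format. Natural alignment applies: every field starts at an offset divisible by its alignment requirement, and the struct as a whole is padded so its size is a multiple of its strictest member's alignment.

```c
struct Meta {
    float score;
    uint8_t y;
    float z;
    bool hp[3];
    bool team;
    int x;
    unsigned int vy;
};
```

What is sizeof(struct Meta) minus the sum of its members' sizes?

3

0..4  score  (4B, 4-aligned)
4..5  y  (1B, 1-aligned)
5..8  -- padding (3B)
8..12  z  (4B, 4-aligned)
12..15  hp  (3B, 1-aligned)
15..16  team  (1B, 1-aligned)
16..20  x  (4B, 4-aligned)
20..24  vy  (4B, 4-aligned)
sizeof = 24, alignof = 4
data bytes 21, size 24 → padding 3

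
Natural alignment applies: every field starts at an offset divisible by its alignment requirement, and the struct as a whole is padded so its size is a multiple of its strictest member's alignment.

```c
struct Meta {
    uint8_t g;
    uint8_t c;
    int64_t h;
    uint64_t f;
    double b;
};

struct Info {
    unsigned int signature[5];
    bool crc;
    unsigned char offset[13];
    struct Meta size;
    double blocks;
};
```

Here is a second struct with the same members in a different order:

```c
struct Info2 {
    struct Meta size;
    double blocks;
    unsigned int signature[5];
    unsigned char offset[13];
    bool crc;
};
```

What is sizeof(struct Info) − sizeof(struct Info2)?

Meta: @0: g [1B, align 1] → 1; @1: c [1B, align 1] → 2; +6 pad (align 8); @8: h [8B, align 8] → 16; @16: f [8B, align 8] → 24; @24: b [8B, align 8] → 32; size 32, align 8
@0: signature [20B, align 4] → 20
@20: crc [1B, align 1] → 21
@21: offset [13B, align 1] → 34
+6 pad (align 8)
@40: size [32B, align 8] → 72
@72: blocks [8B, align 8] → 80
size 80, align 8
— Info2 —
@0: size [32B, align 8] → 32
@32: blocks [8B, align 8] → 40
@40: signature [20B, align 4] → 60
@60: offset [13B, align 1] → 73
@73: crc [1B, align 1] → 74
+6 tail pad (align 8)
size 80, align 8
80 − 80 = 0

0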